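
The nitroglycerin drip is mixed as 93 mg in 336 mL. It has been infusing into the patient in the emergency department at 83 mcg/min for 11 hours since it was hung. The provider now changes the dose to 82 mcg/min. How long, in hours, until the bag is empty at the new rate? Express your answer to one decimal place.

7.8 hours

Initial rate:
83 mcg/min × 60 min/hr = 4980 mcg/hr
Concentration = 93 mg ÷ 336 mL = 0.2767857 mg/mL = 276.7857 mcg/mL
Rate = 4980 mcg/hr ÷ 276.7857 mcg/mL = 17.99226 mL/hr
Volume infused so far = 17.99226 mL/hr × 11 hr = 197.9148 mL
Volume remaining = 336 − 197.9148 = 138.0852 mL
New rate:
82 mcg/min × 60 min/hr = 4920 mcg/hr
Rate = 4920 mcg/hr ÷ 276.7857 mcg/mL = 17.77548 mL/hr
Time remaining = 138.0852 mL ÷ 17.77548 mL/hr = 7.768293 hr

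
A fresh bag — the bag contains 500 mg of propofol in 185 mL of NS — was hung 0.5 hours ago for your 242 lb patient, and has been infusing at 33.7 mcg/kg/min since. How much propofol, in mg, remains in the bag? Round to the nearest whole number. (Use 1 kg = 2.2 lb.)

Weight = 242 lb ÷ 2.2 lb/kg = 110 kg
Dose = 33.7 mcg/kg/min × 110 kg = 3707 mcg/min
3707 mcg/min × 60 min/hr = 222420 mcg/hr
Concentration = 500 mg ÷ 185 mL = 2.702703 mg/mL = 2702.703 mcg/mL
Rate = 222420 mcg/hr ÷ 2702.703 mcg/mL = 82.2954 mL/hr
Volume infused = 82.2954 mL/hr × 0.5 hr = 41.1477 mL
Volume remaining = 185 − 41.1477 = 143.8523 mL
Drug remaining = 143.8523 mL × 2702.703 mcg/mL = 388790 mcg = 388.79 mg

389 mg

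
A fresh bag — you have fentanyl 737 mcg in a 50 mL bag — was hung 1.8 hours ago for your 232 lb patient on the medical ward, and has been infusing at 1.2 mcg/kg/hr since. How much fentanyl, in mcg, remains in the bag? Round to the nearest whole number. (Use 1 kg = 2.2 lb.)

Weight = 232 lb ÷ 2.2 lb/kg = 105.4545 kg
Dose = 1.2 mcg/kg/hr × 105.4545 kg = 126.5455 mcg/hr
Concentration = 737 mcg ÷ 50 mL = 14.74 mcg/mL
Rate = 126.5455 mcg/hr ÷ 14.74 mcg/mL = 8.585173 mL/hr
Volume infused = 8.585173 mL/hr × 1.8 hr = 15.45331 mL
Volume remaining = 50 − 15.45331 = 34.54669 mL
Drug remaining = 34.54669 mL × 14.74 mcg/mL = 509.2182 mcg

509 mcg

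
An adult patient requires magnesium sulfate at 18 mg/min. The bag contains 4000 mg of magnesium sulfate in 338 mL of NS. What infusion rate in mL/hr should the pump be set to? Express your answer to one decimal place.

91.3 mL/hr

18 mg/min × 60 min/hr = 1080 mg/hr
Concentration = 4000 mg ÷ 338 mL = 11.83432 mg/mL
Rate = 1080 mg/hr ÷ 11.83432 mg/mL = 91.26 mL/hr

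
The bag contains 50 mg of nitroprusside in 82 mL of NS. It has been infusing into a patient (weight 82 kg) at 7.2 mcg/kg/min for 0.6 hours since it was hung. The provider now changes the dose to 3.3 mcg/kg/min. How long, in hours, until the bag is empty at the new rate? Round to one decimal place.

1.8 hours

Initial rate:
Dose = 7.2 mcg/kg/min × 82 kg = 590.4 mcg/min
590.4 mcg/min × 60 min/hr = 35424 mcg/hr
Concentration = 50 mg ÷ 82 mL = 0.6097561 mg/mL = 609.7561 mcg/mL
Rate = 35424 mcg/hr ÷ 609.7561 mcg/mL = 58.09536 mL/hr
Volume infused so far = 58.09536 mL/hr × 0.6 hr = 34.85722 mL
Volume remaining = 82 − 34.85722 = 47.14278 mL
New rate:
Dose = 3.3 mcg/kg/min × 82 kg = 270.6 mcg/min
270.6 mcg/min × 60 min/hr = 16236 mcg/hr
Rate = 16236 mcg/hr ÷ 609.7561 mcg/mL = 26.62704 mL/hr
Time remaining = 47.14278 mL ÷ 26.62704 mL/hr = 1.770485 hr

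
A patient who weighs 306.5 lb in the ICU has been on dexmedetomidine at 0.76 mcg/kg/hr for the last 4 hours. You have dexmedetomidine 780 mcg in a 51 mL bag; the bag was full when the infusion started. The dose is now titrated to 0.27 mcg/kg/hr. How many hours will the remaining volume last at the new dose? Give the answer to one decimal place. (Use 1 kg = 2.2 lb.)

Initial rate:
Weight = 306.5 lb ÷ 2.2 lb/kg = 139.3182 kg
Dose = 0.76 mcg/kg/hr × 139.3182 kg = 105.8818 mcg/hr
Concentration = 780 mcg ÷ 51 mL = 15.29412 mcg/mL
Rate = 105.8818 mcg/hr ÷ 15.29412 mcg/mL = 6.923042 mL/hr
Volume infused so far = 6.923042 mL/hr × 4 hr = 27.69217 mL
Volume remaining = 51 − 27.69217 = 23.30783 mL
New rate:
Dose = 0.27 mcg/kg/hr × 139.3182 kg = 37.61591 mcg/hr
Rate = 37.61591 mcg/hr ÷ 15.29412 mcg/mL = 2.459502 mL/hr
Time remaining = 23.30783 mL ÷ 2.459502 mL/hr = 9.476648 hr

9.5 hours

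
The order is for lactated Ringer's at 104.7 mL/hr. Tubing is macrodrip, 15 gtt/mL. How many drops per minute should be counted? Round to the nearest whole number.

104.7 mL/hr ÷ 60 min/hr = 1.745 mL/min
1.745 mL/min × 15 gtt/mL = 26.175 gtt/min

26 gtt/min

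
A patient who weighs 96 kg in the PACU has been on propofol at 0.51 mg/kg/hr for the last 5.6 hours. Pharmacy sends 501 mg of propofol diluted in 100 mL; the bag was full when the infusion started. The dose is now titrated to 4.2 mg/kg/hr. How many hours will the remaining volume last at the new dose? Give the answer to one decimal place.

Initial rate:
Dose = 0.51 mg/kg/hr × 96 kg = 48.96 mg/hr
Concentration = 501 mg ÷ 100 mL = 5.01 mg/mL
Rate = 48.96 mg/hr ÷ 5.01 mg/mL = 9.772455 mL/hr
Volume infused so far = 9.772455 mL/hr × 5.6 hr = 54.72575 mL
Volume remaining = 100 − 54.72575 = 45.27425 mL
New rate:
Dose = 4.2 mg/kg/hr × 96 kg = 403.2 mg/hr
Rate = 403.2 mg/hr ÷ 5.01 mg/mL = 80.47904 mL/hr
Time remaining = 45.27425 mL ÷ 80.47904 mL/hr = 0.5625595 hr

0.6 hours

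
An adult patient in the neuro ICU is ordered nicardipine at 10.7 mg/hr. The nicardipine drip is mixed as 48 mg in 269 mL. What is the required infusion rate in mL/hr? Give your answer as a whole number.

Concentration = 48 mg ÷ 269 mL = 0.1784387 mg/mL
Rate = 10.7 mg/hr ÷ 0.1784387 mg/mL = 59.96458 mL/hr

60 mL/hr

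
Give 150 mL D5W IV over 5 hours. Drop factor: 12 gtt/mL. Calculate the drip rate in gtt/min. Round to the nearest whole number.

150 mL ÷ (5 hr × 60 = 300 min) = 0.5 mL/min
0.5 mL/min × 12 gtt/mL = 6 gtt/min

6 gtt/min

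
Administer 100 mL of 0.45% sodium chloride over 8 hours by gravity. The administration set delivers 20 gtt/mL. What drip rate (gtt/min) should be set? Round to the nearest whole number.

100 mL ÷ (8 hr × 60 = 480 min) = 0.2083333 mL/min
0.2083333 mL/min × 20 gtt/mL = 4.166667 gtt/min

4 gtt/min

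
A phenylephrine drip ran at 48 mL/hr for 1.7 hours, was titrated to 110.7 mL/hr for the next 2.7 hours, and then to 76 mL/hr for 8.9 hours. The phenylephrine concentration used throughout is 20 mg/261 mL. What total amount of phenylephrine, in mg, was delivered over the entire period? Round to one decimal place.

Concentration = 20 mg ÷ 261 mL = 0.07662835 mg/mL
Stage 1: 48 mL/hr × 1.7 hr = 81.6 mL → 81.6 mL × 0.07662835 mg/mL = 6.252874 mg
Stage 2: 110.7 mL/hr × 2.7 hr = 298.89 mL → 298.89 mL × 0.07662835 mg/mL = 22.90345 mg
Stage 3: 76 mL/hr × 8.9 hr = 676.4 mL → 676.4 mL × 0.07662835 mg/mL = 51.83142 mg
Total = 6.252874 + 22.90345 + 51.83142 = 80.98774 mg

81.0 mg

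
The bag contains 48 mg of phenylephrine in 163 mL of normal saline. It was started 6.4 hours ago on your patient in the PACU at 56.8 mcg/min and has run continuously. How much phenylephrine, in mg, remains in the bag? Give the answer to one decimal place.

26.2 mg

56.8 mcg/min × 60 min/hr = 3408 mcg/hr
Concentration = 48 mg ÷ 163 mL = 0.2944785 mg/mL = 294.4785 mcg/mL
Rate = 3408 mcg/hr ÷ 294.4785 mcg/mL = 11.573 mL/hr
Volume infused = 11.573 mL/hr × 6.4 hr = 74.0672 mL
Volume remaining = 163 − 74.0672 = 88.9328 mL
Drug remaining = 88.9328 mL × 294.4785 mcg/mL = 26188.8 mcg = 26.1888 mg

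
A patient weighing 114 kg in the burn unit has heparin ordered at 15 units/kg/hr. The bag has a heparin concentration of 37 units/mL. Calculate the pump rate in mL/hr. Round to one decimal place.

Dose = 15 units/kg/hr × 114 kg = 1710 units/hr
Rate = 1710 units/hr ÷ 37 units/mL = 46.21622 mL/hr

46.2 mL/hr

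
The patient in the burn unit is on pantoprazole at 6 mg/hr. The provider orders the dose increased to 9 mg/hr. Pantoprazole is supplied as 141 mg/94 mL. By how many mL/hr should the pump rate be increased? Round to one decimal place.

2.0 mL/hr

At the current dose:
Concentration = 141 mg ÷ 94 mL = 1.5 mg/mL
Rate = 6 mg/hr ÷ 1.5 mg/mL = 4 mL/hr
At the new dose:
Rate = 9 mg/hr ÷ 1.5 mg/mL = 6 mL/hr
Change = 6 − 4 = 2 mL/hr → 2 mL/hr increase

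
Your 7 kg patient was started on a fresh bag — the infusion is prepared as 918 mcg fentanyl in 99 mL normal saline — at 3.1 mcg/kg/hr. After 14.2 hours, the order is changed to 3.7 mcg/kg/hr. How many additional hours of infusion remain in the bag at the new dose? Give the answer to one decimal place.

Initial rate:
Dose = 3.1 mcg/kg/hr × 7 kg = 21.7 mcg/hr
Concentration = 918 mcg ÷ 99 mL = 9.272727 mcg/mL
Rate = 21.7 mcg/hr ÷ 9.272727 mcg/mL = 2.340196 mL/hr
Volume infused so far = 2.340196 mL/hr × 14.2 hr = 33.23078 mL
Volume remaining = 99 − 33.23078 = 65.76922 mL
New rate:
Dose = 3.7 mcg/kg/hr × 7 kg = 25.9 mcg/hr
Rate = 25.9 mcg/hr ÷ 9.272727 mcg/mL = 2.793137 mL/hr
Time remaining = 65.76922 mL ÷ 2.793137 mL/hr = 23.54672 hr

23.5 hours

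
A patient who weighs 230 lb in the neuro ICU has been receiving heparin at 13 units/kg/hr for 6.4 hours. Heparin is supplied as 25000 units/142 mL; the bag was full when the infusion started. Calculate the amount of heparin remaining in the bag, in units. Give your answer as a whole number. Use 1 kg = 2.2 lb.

16302 units

Weight = 230 lb ÷ 2.2 lb/kg = 104.5455 kg
Dose = 13 units/kg/hr × 104.5455 kg = 1359.091 units/hr
Concentration = 25000 units ÷ 142 mL = 176.0563 units/mL
Rate = 1359.091 units/hr ÷ 176.0563 units/mL = 7.719636 mL/hr
Volume infused = 7.719636 mL/hr × 6.4 hr = 49.40567 mL
Volume remaining = 142 − 49.40567 = 92.59433 mL
Drug remaining = 92.59433 mL × 176.0563 units/mL = 16301.82 units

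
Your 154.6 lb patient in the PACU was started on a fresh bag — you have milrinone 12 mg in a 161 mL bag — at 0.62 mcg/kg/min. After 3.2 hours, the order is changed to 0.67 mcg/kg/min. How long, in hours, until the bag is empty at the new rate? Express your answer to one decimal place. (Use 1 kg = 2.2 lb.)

Initial rate:
Weight = 154.6 lb ÷ 2.2 lb/kg = 70.27273 kg
Dose = 0.62 mcg/kg/min × 70.27273 kg = 43.56909 mcg/min
43.56909 mcg/min × 60 min/hr = 2614.145 mcg/hr
Concentration = 12 mg ÷ 161 mL = 0.07453416 mg/mL = 74.53416 mcg/mL
Rate = 2614.145 mcg/hr ÷ 74.53416 mcg/mL = 35.07312 mL/hr
Volume infused so far = 35.07312 mL/hr × 3.2 hr = 112.234 mL
Volume remaining = 161 − 112.234 = 48.76602 mL
New rate:
Dose = 0.67 mcg/kg/min × 70.27273 kg = 47.08273 mcg/min
47.08273 mcg/min × 60 min/hr = 2824.964 mcg/hr
Rate = 2824.964 mcg/hr ÷ 74.53416 mcg/mL = 37.9016 mL/hr
Time remaining = 48.76602 mL ÷ 37.9016 mL/hr = 1.286648 hr

1.3 hours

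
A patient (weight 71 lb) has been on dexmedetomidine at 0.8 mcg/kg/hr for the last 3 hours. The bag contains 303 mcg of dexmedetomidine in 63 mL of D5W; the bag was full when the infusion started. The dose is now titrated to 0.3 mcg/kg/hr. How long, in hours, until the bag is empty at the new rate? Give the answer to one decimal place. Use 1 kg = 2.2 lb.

23.3 hours

Initial rate:
Weight = 71 lb ÷ 2.2 lb/kg = 32.27273 kg
Dose = 0.8 mcg/kg/hr × 32.27273 kg = 25.81818 mcg/hr
Concentration = 303 mcg ÷ 63 mL = 4.809524 mcg/mL
Rate = 25.81818 mcg/hr ÷ 4.809524 mcg/mL = 5.368137 mL/hr
Volume infused so far = 5.368137 mL/hr × 3 hr = 16.10441 mL
Volume remaining = 63 − 16.10441 = 46.89559 mL
New rate:
Dose = 0.3 mcg/kg/hr × 32.27273 kg = 9.681818 mcg/hr
Rate = 9.681818 mcg/hr ÷ 4.809524 mcg/mL = 2.013051 mL/hr
Time remaining = 46.89559 mL ÷ 2.013051 mL/hr = 23.29577 hr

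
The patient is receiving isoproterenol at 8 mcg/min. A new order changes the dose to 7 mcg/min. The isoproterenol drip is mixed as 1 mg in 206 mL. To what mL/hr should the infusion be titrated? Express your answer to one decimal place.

7 mcg/min × 60 min/hr = 420 mcg/hr
Concentration = 1 mg ÷ 206 mL = 0.004854369 mg/mL = 4.854369 mcg/mL
Rate = 420 mcg/hr ÷ 4.854369 mcg/mL = 86.52 mL/hr

86.5 mL/hr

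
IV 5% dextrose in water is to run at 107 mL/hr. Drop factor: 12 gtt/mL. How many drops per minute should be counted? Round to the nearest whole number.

107 mL/hr ÷ 60 min/hr = 1.783333 mL/min
1.783333 mL/min × 12 gtt/mL = 21.4 gtt/min

21 gtt/min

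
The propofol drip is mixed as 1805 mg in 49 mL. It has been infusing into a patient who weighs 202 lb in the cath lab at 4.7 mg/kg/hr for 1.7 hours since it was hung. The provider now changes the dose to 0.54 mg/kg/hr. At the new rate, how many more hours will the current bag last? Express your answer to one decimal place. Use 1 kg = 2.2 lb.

21.6 hours

Initial rate:
Weight = 202 lb ÷ 2.2 lb/kg = 91.81818 kg
Dose = 4.7 mg/kg/hr × 91.81818 kg = 431.5455 mg/hr
Concentration = 1805 mg ÷ 49 mL = 36.83673 mg/mL
Rate = 431.5455 mg/hr ÷ 36.83673 mg/mL = 11.71508 mL/hr
Volume infused so far = 11.71508 mL/hr × 1.7 hr = 19.91564 mL
Volume remaining = 49 − 19.91564 = 29.08436 mL
New rate:
Dose = 0.54 mg/kg/hr × 91.81818 kg = 49.58182 mg/hr
Rate = 49.58182 mg/hr ÷ 36.83673 mg/mL = 1.345988 mL/hr
Time remaining = 29.08436 mL ÷ 1.345988 mL/hr = 21.60818 hr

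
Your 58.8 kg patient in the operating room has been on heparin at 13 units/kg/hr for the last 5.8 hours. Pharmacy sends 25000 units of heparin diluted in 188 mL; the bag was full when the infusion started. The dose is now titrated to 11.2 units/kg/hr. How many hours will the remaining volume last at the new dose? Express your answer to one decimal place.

Initial rate:
Dose = 13 units/kg/hr × 58.8 kg = 764.4 units/hr
Concentration = 25000 units ÷ 188 mL = 132.9787 units/mL
Rate = 764.4 units/hr ÷ 132.9787 units/mL = 5.748288 mL/hr
Volume infused so far = 5.748288 mL/hr × 5.8 hr = 33.34007 mL
Volume remaining = 188 − 33.34007 = 154.6599 mL
New rate:
Dose = 11.2 units/kg/hr × 58.8 kg = 658.56 units/hr
Rate = 658.56 units/hr ÷ 132.9787 units/mL = 4.952371 mL/hr
Time remaining = 154.6599 mL ÷ 4.952371 mL/hr = 31.22947 hr

31.2 hours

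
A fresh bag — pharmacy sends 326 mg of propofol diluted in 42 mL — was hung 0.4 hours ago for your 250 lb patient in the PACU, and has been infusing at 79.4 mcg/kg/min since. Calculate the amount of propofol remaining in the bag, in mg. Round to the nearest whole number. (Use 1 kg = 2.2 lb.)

109 mg

Weight = 250 lb ÷ 2.2 lb/kg = 113.6364 kg
Dose = 79.4 mcg/kg/min × 113.6364 kg = 9022.727 mcg/min
9022.727 mcg/min × 60 min/hr = 541363.6 mcg/hr
Concentration = 326 mg ÷ 42 mL = 7.761905 mg/mL = 7761.905 mcg/mL
Rate = 541363.6 mcg/hr ÷ 7761.905 mcg/mL = 69.74624 mL/hr
Volume infused = 69.74624 mL/hr × 0.4 hr = 27.89849 mL
Volume remaining = 42 − 27.89849 = 14.10151 mL
Drug remaining = 14.10151 mL × 7761.905 mcg/mL = 109454.5 mcg = 109.4545 mg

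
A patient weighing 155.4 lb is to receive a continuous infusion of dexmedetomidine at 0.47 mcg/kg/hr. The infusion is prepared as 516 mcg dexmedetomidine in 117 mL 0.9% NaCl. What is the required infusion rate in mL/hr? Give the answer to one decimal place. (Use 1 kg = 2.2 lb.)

Weight = 155.4 lb ÷ 2.2 lb/kg = 70.63636 kg
Dose = 0.47 mcg/kg/hr × 70.63636 kg = 33.19909 mcg/hr
Concentration = 516 mcg ÷ 117 mL = 4.410256 mcg/mL
Rate = 33.19909 mcg/hr ÷ 4.410256 mcg/mL = 7.527701 mL/hr

7.5 mL/hr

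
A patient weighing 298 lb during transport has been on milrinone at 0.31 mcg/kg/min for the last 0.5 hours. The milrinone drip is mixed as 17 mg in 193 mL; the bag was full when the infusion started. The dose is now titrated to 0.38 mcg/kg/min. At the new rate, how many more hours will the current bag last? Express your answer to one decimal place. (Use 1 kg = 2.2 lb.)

Initial rate:
Weight = 298 lb ÷ 2.2 lb/kg = 135.4545 kg
Dose = 0.31 mcg/kg/min × 135.4545 kg = 41.99091 mcg/min
41.99091 mcg/min × 60 min/hr = 2519.455 mcg/hr
Concentration = 17 mg ÷ 193 mL = 0.0880829 mg/mL = 88.0829 mcg/mL
Rate = 2519.455 mcg/hr ÷ 88.0829 mcg/mL = 28.60322 mL/hr
Volume infused so far = 28.60322 mL/hr × 0.5 hr = 14.30161 mL
Volume remaining = 193 − 14.30161 = 178.6984 mL
New rate:
Dose = 0.38 mcg/kg/min × 135.4545 kg = 51.47273 mcg/min
51.47273 mcg/min × 60 min/hr = 3088.364 mcg/hr
Rate = 3088.364 mcg/hr ÷ 88.0829 mcg/mL = 35.06201 mL/hr
Time remaining = 178.6984 mL ÷ 35.06201 mL/hr = 5.096638 hr

5.1 hours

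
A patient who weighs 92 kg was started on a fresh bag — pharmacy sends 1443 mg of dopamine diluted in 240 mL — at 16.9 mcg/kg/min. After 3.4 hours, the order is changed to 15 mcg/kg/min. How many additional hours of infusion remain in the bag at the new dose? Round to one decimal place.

13.6 hours

Initial rate:
Dose = 16.9 mcg/kg/min × 92 kg = 1554.8 mcg/min
1554.8 mcg/min × 60 min/hr = 93288 mcg/hr
Concentration = 1443 mg ÷ 240 mL = 6.0125 mg/mL = 6012.5 mcg/mL
Rate = 93288 mcg/hr ÷ 6012.5 mcg/mL = 15.51568 mL/hr
Volume infused so far = 15.51568 mL/hr × 3.4 hr = 52.7533 mL
Volume remaining = 240 − 52.7533 = 187.2467 mL
New rate:
Dose = 15 mcg/kg/min × 92 kg = 1380 mcg/min
1380 mcg/min × 60 min/hr = 82800 mcg/hr
Rate = 82800 mcg/hr ÷ 6012.5 mcg/mL = 13.77131 mL/hr
Time remaining = 187.2467 mL ÷ 13.77131 mL/hr = 13.59687 hr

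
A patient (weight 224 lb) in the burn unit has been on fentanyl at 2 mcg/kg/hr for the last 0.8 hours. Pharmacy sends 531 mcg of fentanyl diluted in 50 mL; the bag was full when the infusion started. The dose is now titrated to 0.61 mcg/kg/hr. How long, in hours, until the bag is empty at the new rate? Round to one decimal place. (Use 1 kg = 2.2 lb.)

Initial rate:
Weight = 224 lb ÷ 2.2 lb/kg = 101.8182 kg
Dose = 2 mcg/kg/hr × 101.8182 kg = 203.6364 mcg/hr
Concentration = 531 mcg ÷ 50 mL = 10.62 mcg/mL
Rate = 203.6364 mcg/hr ÷ 10.62 mcg/mL = 19.1748 mL/hr
Volume infused so far = 19.1748 mL/hr × 0.8 hr = 15.33984 mL
Volume remaining = 50 − 15.33984 = 34.66016 mL
New rate:
Dose = 0.61 mcg/kg/hr × 101.8182 kg = 62.10909 mcg/hr
Rate = 62.10909 mcg/hr ÷ 10.62 mcg/mL = 5.848314 mL/hr
Time remaining = 34.66016 mL ÷ 5.848314 mL/hr = 5.926522 hr

5.9 hours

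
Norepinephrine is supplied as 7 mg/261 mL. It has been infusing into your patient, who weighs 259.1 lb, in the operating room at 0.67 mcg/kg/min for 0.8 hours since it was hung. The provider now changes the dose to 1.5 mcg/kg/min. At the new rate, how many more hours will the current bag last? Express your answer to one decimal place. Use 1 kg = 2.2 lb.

0.3 hours

Initial rate:
Weight = 259.1 lb ÷ 2.2 lb/kg = 117.7727 kg
Dose = 0.67 mcg/kg/min × 117.7727 kg = 78.90773 mcg/min
78.90773 mcg/min × 60 min/hr = 4734.464 mcg/hr
Concentration = 7 mg ÷ 261 mL = 0.02681992 mg/mL = 26.81992 mcg/mL
Rate = 4734.464 mcg/hr ÷ 26.81992 mcg/mL = 176.5279 mL/hr
Volume infused so far = 176.5279 mL/hr × 0.8 hr = 141.2223 mL
Volume remaining = 261 − 141.2223 = 119.7777 mL
New rate:
Dose = 1.5 mcg/kg/min × 117.7727 kg = 176.6591 mcg/min
176.6591 mcg/min × 60 min/hr = 10599.55 mcg/hr
Rate = 10599.55 mcg/hr ÷ 26.81992 mcg/mL = 395.2116 mL/hr
Time remaining = 119.7777 mL ÷ 395.2116 mL/hr = 0.3030723 hr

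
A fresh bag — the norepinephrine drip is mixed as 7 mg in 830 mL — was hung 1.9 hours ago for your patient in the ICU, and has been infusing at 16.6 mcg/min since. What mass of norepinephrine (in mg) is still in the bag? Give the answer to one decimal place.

16.6 mcg/min × 60 min/hr = 996 mcg/hr
Concentration = 7 mg ÷ 830 mL = 0.008433735 mg/mL = 8.433735 mcg/mL
Rate = 996 mcg/hr ÷ 8.433735 mcg/mL = 118.0971 mL/hr
Volume infused = 118.0971 mL/hr × 1.9 hr = 224.3846 mL
Volume remaining = 830 − 224.3846 = 605.6154 mL
Drug remaining = 605.6154 mL × 8.433735 mcg/mL = 5107.6 mcg = 5.1076 mg

5.1 mg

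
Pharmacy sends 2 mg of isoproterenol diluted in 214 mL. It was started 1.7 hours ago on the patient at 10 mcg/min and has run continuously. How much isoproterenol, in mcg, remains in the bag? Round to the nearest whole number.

980 mcg

10 mcg/min × 60 min/hr = 600 mcg/hr
Concentration = 2 mg ÷ 214 mL = 0.009345794 mg/mL = 9.345794 mcg/mL
Rate = 600 mcg/hr ÷ 9.345794 mcg/mL = 64.2 mL/hr
Volume infused = 64.2 mL/hr × 1.7 hr = 109.14 mL
Volume remaining = 214 − 109.14 = 104.86 mL
Drug remaining = 104.86 mL × 9.345794 mcg/mL = 980 mcg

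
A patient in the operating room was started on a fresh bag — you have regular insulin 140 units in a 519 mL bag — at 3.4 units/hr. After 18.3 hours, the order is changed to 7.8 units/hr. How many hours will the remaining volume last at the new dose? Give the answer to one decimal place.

10.0 hours

Initial rate:
Concentration = 140 units ÷ 519 mL = 0.2697495 units/mL
Rate = 3.4 units/hr ÷ 0.2697495 units/mL = 12.60429 mL/hr
Volume infused so far = 12.60429 mL/hr × 18.3 hr = 230.6584 mL
Volume remaining = 519 − 230.6584 = 288.3416 mL
New rate:
Rate = 7.8 units/hr ÷ 0.2697495 units/mL = 28.91571 mL/hr
Time remaining = 288.3416 mL ÷ 28.91571 mL/hr = 9.971795 hr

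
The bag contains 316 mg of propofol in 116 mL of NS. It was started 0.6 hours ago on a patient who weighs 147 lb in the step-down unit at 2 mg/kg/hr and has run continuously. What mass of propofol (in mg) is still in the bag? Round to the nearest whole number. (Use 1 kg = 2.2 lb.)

236 mg

Weight = 147 lb ÷ 2.2 lb/kg = 66.81818 kg
Dose = 2 mg/kg/hr × 66.81818 kg = 133.6364 mg/hr
Concentration = 316 mg ÷ 116 mL = 2.724138 mg/mL
Rate = 133.6364 mg/hr ÷ 2.724138 mg/mL = 49.05639 mL/hr
Volume infused = 49.05639 mL/hr × 0.6 hr = 29.43383 mL
Volume remaining = 116 − 29.43383 = 86.56617 mL
Drug remaining = 86.56617 mL × 2.724138 mg/mL = 235.8182 mg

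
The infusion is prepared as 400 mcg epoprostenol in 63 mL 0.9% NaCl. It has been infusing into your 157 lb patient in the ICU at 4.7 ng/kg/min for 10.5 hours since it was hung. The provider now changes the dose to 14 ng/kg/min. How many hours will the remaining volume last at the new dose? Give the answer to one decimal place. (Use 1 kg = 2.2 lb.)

3.1 hours

Initial rate:
Weight = 157 lb ÷ 2.2 lb/kg = 71.36364 kg
Dose = 4.7 ng/kg/min × 71.36364 kg = 335.4091 ng/min
335.4091 ng/min × 60 min/hr = 20124.55 ng/hr
Concentration = 400 mcg ÷ 63 mL = 6.349206 mcg/mL = 6349.206 ng/mL
Rate = 20124.55 ng/hr ÷ 6349.206 ng/mL = 3.169616 mL/hr
Volume infused so far = 3.169616 mL/hr × 10.5 hr = 33.28097 mL
Volume remaining = 63 − 33.28097 = 29.71903 mL
New rate:
Dose = 14 ng/kg/min × 71.36364 kg = 999.0909 ng/min
999.0909 ng/min × 60 min/hr = 59945.45 ng/hr
Rate = 59945.45 ng/hr ÷ 6349.206 ng/mL = 9.441409 mL/hr
Time remaining = 29.71903 mL ÷ 9.441409 mL/hr = 3.147733 hr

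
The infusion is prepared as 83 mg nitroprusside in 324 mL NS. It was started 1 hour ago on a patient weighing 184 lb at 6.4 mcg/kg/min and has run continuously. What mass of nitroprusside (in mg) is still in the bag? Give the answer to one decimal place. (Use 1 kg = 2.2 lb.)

50.9 mg

Weight = 184 lb ÷ 2.2 lb/kg = 83.63636 kg
Dose = 6.4 mcg/kg/min × 83.63636 kg = 535.2727 mcg/min
535.2727 mcg/min × 60 min/hr = 32116.36 mcg/hr
Concentration = 83 mg ÷ 324 mL = 0.2561728 mg/mL = 256.1728 mcg/mL
Rate = 32116.36 mcg/hr ÷ 256.1728 mcg/mL = 125.3699 mL/hr
Volume infused = 125.3699 mL/hr × 1 hr = 125.3699 mL
Volume remaining = 324 − 125.3699 = 198.6301 mL
Drug remaining = 198.6301 mL × 256.1728 mcg/mL = 50883.64 mcg = 50.88364 mg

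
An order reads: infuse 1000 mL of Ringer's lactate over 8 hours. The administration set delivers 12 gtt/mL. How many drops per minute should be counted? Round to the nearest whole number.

1000 mL ÷ (8 hr × 60 = 480 min) = 2.083333 mL/min
2.083333 mL/min × 12 gtt/mL = 25 gtt/min

25 gtt/min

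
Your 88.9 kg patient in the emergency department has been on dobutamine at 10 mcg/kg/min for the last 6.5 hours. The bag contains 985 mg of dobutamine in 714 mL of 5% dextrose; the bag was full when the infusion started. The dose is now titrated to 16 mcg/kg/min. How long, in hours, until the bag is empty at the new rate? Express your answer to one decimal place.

Initial rate:
Dose = 10 mcg/kg/min × 88.9 kg = 889 mcg/min
889 mcg/min × 60 min/hr = 53340 mcg/hr
Concentration = 985 mg ÷ 714 mL = 1.379552 mg/mL = 1379.552 mcg/mL
Rate = 53340 mcg/hr ÷ 1379.552 mcg/mL = 38.66473 mL/hr
Volume infused so far = 38.66473 mL/hr × 6.5 hr = 251.3208 mL
Volume remaining = 714 − 251.3208 = 462.6792 mL
New rate:
Dose = 16 mcg/kg/min × 88.9 kg = 1422.4 mcg/min
1422.4 mcg/min × 60 min/hr = 85344 mcg/hr
Rate = 85344 mcg/hr ÷ 1379.552 mcg/mL = 61.86357 mL/hr
Time remaining = 462.6792 mL ÷ 61.86357 mL/hr = 7.479026 hr

7.5 hours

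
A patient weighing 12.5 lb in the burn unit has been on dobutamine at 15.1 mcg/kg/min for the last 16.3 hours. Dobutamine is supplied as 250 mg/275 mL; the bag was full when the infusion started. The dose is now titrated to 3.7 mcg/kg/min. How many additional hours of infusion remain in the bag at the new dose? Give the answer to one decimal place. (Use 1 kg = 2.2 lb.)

131.7 hours

Initial rate:
Weight = 12.5 lb ÷ 2.2 lb/kg = 5.681818 kg
Dose = 15.1 mcg/kg/min × 5.681818 kg = 85.79545 mcg/min
85.79545 mcg/min × 60 min/hr = 5147.727 mcg/hr
Concentration = 250 mg ÷ 275 mL = 0.9090909 mg/mL = 909.0909 mcg/mL
Rate = 5147.727 mcg/hr ÷ 909.0909 mcg/mL = 5.6625 mL/hr
Volume infused so far = 5.6625 mL/hr × 16.3 hr = 92.29875 mL
Volume remaining = 275 − 92.29875 = 182.7013 mL
New rate:
Dose = 3.7 mcg/kg/min × 5.681818 kg = 21.02273 mcg/min
21.02273 mcg/min × 60 min/hr = 1261.364 mcg/hr
Rate = 1261.364 mcg/hr ÷ 909.0909 mcg/mL = 1.3875 mL/hr
Time remaining = 182.7013 mL ÷ 1.3875 mL/hr = 131.6766 hr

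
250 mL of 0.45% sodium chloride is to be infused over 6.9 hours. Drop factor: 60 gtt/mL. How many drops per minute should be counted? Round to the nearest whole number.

250 mL ÷ (6.9 hr × 60 = 414 min) = 0.6038647 mL/min
0.6038647 mL/min × 60 gtt/mL = 36.23188 gtt/min

36 gtt/min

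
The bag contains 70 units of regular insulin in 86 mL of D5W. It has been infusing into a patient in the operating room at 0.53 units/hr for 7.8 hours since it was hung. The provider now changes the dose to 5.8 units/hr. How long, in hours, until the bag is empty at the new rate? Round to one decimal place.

Initial rate:
Concentration = 70 units ÷ 86 mL = 0.8139535 units/mL
Rate = 0.53 units/hr ÷ 0.8139535 units/mL = 0.6511429 mL/hr
Volume infused so far = 0.6511429 mL/hr × 7.8 hr = 5.078914 mL
Volume remaining = 86 − 5.078914 = 80.92109 mL
New rate:
Rate = 5.8 units/hr ÷ 0.8139535 units/mL = 7.125714 mL/hr
Time remaining = 80.92109 mL ÷ 7.125714 mL/hr = 11.35621 hr

11.4 hours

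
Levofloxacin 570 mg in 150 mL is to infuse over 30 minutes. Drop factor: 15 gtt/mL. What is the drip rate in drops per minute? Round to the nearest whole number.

75 gtt/min

150 mL ÷ (30 min) = 5 mL/min
5 mL/min × 15 gtt/mL = 75 gtt/min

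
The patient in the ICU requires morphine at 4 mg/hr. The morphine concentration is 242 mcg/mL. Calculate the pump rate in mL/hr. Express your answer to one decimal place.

Concentration = 242 mcg/mL = 0.242 mg/mL
Rate = 4 mg/hr ÷ 0.242 mg/mL = 16.52893 mL/hr

16.5 mL/hr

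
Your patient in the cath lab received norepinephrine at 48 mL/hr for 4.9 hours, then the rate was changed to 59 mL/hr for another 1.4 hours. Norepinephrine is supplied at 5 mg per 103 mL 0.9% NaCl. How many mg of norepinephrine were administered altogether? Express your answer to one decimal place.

Concentration = 5 mg ÷ 103 mL = 0.04854369 mg/mL
Stage 1: 48 mL/hr × 4.9 hr = 235.2 mL → 235.2 mL × 0.04854369 mg/mL = 11.41748 mg
Stage 2: 59 mL/hr × 1.4 hr = 82.6 mL → 82.6 mL × 0.04854369 mg/mL = 4.009709 mg
Total = 11.41748 + 4.009709 = 15.42718 mg

15.4 mg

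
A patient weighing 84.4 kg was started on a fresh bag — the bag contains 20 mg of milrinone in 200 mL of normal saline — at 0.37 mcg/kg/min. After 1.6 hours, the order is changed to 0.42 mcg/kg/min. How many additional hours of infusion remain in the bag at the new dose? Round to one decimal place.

8.0 hours

Initial rate:
Dose = 0.37 mcg/kg/min × 84.4 kg = 31.228 mcg/min
31.228 mcg/min × 60 min/hr = 1873.68 mcg/hr
Concentration = 20 mg ÷ 200 mL = 0.1 mg/mL = 100 mcg/mL
Rate = 1873.68 mcg/hr ÷ 100 mcg/mL = 18.7368 mL/hr
Volume infused so far = 18.7368 mL/hr × 1.6 hr = 29.97888 mL
Volume remaining = 200 − 29.97888 = 170.0211 mL
New rate:
Dose = 0.42 mcg/kg/min × 84.4 kg = 35.448 mcg/min
35.448 mcg/min × 60 min/hr = 2126.88 mcg/hr
Rate = 2126.88 mcg/hr ÷ 100 mcg/mL = 21.2688 mL/hr
Time remaining = 170.0211 mL ÷ 21.2688 mL/hr = 7.993922 hr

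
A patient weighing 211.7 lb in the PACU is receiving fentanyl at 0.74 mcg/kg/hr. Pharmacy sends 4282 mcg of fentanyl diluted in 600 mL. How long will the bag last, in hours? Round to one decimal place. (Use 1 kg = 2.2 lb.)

Weight = 211.7 lb ÷ 2.2 lb/kg = 96.22727 kg
Dose = 0.74 mcg/kg/hr × 96.22727 kg = 71.20818 mcg/hr
Concentration = 4282 mcg ÷ 600 mL = 7.136667 mcg/mL
Rate = 71.20818 mcg/hr ÷ 7.136667 mcg/mL = 9.977793 mL/hr
Duration = 600 mL ÷ 9.977793 mL/hr = 60.13354 hr

60.1 hours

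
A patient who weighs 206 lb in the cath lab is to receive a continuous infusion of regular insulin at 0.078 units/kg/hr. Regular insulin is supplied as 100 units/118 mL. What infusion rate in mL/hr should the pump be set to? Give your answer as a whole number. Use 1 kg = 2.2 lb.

Weight = 206 lb ÷ 2.2 lb/kg = 93.63636 kg
Dose = 0.078 units/kg/hr × 93.63636 kg = 7.303636 units/hr
Concentration = 100 units ÷ 118 mL = 0.8474576 units/mL
Rate = 7.303636 units/hr ÷ 0.8474576 units/mL = 8.618291 mL/hr

9 mL/hr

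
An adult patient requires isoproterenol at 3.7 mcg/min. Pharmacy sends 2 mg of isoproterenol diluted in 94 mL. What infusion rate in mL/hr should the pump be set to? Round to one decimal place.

3.7 mcg/min × 60 min/hr = 222 mcg/hr
Concentration = 2 mg ÷ 94 mL = 0.0212766 mg/mL = 21.2766 mcg/mL
Rate = 222 mcg/hr ÷ 21.2766 mcg/mL = 10.434 mL/hr

10.4 mL/hr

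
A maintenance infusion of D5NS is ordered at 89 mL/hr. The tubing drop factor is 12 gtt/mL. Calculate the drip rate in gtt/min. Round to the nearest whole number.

18 gtt/min

89 mL/hr ÷ 60 min/hr = 1.483333 mL/min
1.483333 mL/min × 12 gtt/mL = 17.8 gtt/min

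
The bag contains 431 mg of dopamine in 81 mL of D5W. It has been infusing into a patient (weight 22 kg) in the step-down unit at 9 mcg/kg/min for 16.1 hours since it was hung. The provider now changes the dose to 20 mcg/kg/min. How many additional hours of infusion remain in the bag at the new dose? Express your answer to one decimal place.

Initial rate:
Dose = 9 mcg/kg/min × 22 kg = 198 mcg/min
198 mcg/min × 60 min/hr = 11880 mcg/hr
Concentration = 431 mg ÷ 81 mL = 5.320988 mg/mL = 5320.988 mcg/mL
Rate = 11880 mcg/hr ÷ 5320.988 mcg/mL = 2.232668 mL/hr
Volume infused so far = 2.232668 mL/hr × 16.1 hr = 35.94596 mL
Volume remaining = 81 − 35.94596 = 45.05404 mL
New rate:
Dose = 20 mcg/kg/min × 22 kg = 440 mcg/min
440 mcg/min × 60 min/hr = 26400 mcg/hr
Rate = 26400 mcg/hr ÷ 5320.988 mcg/mL = 4.961485 mL/hr
Time remaining = 45.05404 mL ÷ 4.961485 mL/hr = 9.080758 hr

9.1 hours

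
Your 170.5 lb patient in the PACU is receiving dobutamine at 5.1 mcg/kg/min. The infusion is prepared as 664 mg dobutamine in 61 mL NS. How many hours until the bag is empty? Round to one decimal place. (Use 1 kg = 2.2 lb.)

28.0 hours

Weight = 170.5 lb ÷ 2.2 lb/kg = 77.5 kg
Dose = 5.1 mcg/kg/min × 77.5 kg = 395.25 mcg/min
395.25 mcg/min × 60 min/hr = 23715 mcg/hr
Concentration = 664 mg ÷ 61 mL = 10.88525 mg/mL = 10885.25 mcg/mL
Rate = 23715 mcg/hr ÷ 10885.25 mcg/mL = 2.178637 mL/hr
Duration = 61 mL ÷ 2.178637 mL/hr = 27.99916 hr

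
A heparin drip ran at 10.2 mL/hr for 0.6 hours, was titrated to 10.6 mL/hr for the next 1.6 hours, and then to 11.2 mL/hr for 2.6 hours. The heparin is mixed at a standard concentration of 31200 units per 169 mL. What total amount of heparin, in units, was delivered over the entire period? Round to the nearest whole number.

9637 units

Concentration = 31200 units ÷ 169 mL = 184.6154 units/mL
Stage 1: 10.2 mL/hr × 0.6 hr = 6.12 mL → 6.12 mL × 184.6154 units/mL = 1129.846 units
Stage 2: 10.6 mL/hr × 1.6 hr = 16.96 mL → 16.96 mL × 184.6154 units/mL = 3131.077 units
Stage 3: 11.2 mL/hr × 2.6 hr = 29.12 mL → 29.12 mL × 184.6154 units/mL = 5376 units
Total = 1129.846 + 3131.077 + 5376 = 9636.923 units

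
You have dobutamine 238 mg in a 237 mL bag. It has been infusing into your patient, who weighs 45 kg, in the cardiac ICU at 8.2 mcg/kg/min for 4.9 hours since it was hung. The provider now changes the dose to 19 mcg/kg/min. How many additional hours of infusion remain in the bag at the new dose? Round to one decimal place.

2.5 hours

Initial rate:
Dose = 8.2 mcg/kg/min × 45 kg = 369 mcg/min
369 mcg/min × 60 min/hr = 22140 mcg/hr
Concentration = 238 mg ÷ 237 mL = 1.004219 mg/mL = 1004.219 mcg/mL
Rate = 22140 mcg/hr ÷ 1004.219 mcg/mL = 22.04697 mL/hr
Volume infused so far = 22.04697 mL/hr × 4.9 hr = 108.0302 mL
Volume remaining = 237 − 108.0302 = 128.9698 mL
New rate:
Dose = 19 mcg/kg/min × 45 kg = 855 mcg/min
855 mcg/min × 60 min/hr = 51300 mcg/hr
Rate = 51300 mcg/hr ÷ 1004.219 mcg/mL = 51.08445 mL/hr
Time remaining = 128.9698 mL ÷ 51.08445 mL/hr = 2.524639 hr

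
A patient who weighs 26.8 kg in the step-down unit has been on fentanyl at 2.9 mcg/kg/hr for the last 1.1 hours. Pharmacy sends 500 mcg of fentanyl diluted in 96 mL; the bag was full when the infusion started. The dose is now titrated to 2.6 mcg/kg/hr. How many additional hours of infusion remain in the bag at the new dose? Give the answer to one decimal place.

Initial rate:
Dose = 2.9 mcg/kg/hr × 26.8 kg = 77.72 mcg/hr
Concentration = 500 mcg ÷ 96 mL = 5.208333 mcg/mL
Rate = 77.72 mcg/hr ÷ 5.208333 mcg/mL = 14.92224 mL/hr
Volume infused so far = 14.92224 mL/hr × 1.1 hr = 16.41446 mL
Volume remaining = 96 − 16.41446 = 79.58554 mL
New rate:
Dose = 2.6 mcg/kg/hr × 26.8 kg = 69.68 mcg/hr
Rate = 69.68 mcg/hr ÷ 5.208333 mcg/mL = 13.37856 mL/hr
Time remaining = 79.58554 mL ÷ 13.37856 mL/hr = 5.948737 hr

5.9 hours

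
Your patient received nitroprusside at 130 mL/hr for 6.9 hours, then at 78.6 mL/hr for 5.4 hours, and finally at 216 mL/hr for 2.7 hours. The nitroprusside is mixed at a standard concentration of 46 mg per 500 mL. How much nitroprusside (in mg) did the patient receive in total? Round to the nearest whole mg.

175 mg

Concentration = 46 mg ÷ 500 mL = 0.092 mg/mL
Stage 1: 130 mL/hr × 6.9 hr = 897 mL → 897 mL × 0.092 mg/mL = 82.524 mg
Stage 2: 78.6 mL/hr × 5.4 hr = 424.44 mL → 424.44 mL × 0.092 mg/mL = 39.04848 mg
Stage 3: 216 mL/hr × 2.7 hr = 583.2 mL → 583.2 mL × 0.092 mg/mL = 53.6544 mg
Total = 82.524 + 39.04848 + 53.6544 = 175.2269 mg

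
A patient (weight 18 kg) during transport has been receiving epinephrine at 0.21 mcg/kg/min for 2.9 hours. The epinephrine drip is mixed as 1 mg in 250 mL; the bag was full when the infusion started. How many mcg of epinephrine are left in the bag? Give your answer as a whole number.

Dose = 0.21 mcg/kg/min × 18 kg = 3.78 mcg/min
3.78 mcg/min × 60 min/hr = 226.8 mcg/hr
Concentration = 1 mg ÷ 250 mL = 0.004 mg/mL = 4 mcg/mL
Rate = 226.8 mcg/hr ÷ 4 mcg/mL = 56.7 mL/hr
Volume infused = 56.7 mL/hr × 2.9 hr = 164.43 mL
Volume remaining = 250 − 164.43 = 85.57 mL
Drug remaining = 85.57 mL × 4 mcg/mL = 342.28 mcg

342 mcg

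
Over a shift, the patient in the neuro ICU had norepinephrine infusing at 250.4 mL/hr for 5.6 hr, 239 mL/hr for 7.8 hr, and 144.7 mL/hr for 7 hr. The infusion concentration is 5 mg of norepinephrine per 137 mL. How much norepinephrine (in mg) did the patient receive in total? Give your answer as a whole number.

Concentration = 5 mg ÷ 137 mL = 0.03649635 mg/mL
Stage 1: 250.4 mL/hr × 5.6 hr = 1402.24 mL → 1402.24 mL × 0.03649635 mg/mL = 51.17664 mg
Stage 2: 239 mL/hr × 7.8 hr = 1864.2 mL → 1864.2 mL × 0.03649635 mg/mL = 68.0365 mg
Stage 3: 144.7 mL/hr × 7 hr = 1012.9 mL → 1012.9 mL × 0.03649635 mg/mL = 36.96715 mg
Total = 51.17664 + 68.0365 + 36.96715 = 156.1803 mg

156 mg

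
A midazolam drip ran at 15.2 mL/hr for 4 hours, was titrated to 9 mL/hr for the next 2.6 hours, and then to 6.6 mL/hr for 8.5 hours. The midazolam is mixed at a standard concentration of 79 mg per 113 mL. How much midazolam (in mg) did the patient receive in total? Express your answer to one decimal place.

98.1 mg

Concentration = 79 mg ÷ 113 mL = 0.699115 mg/mL
Stage 1: 15.2 mL/hr × 4 hr = 60.8 mL → 60.8 mL × 0.699115 mg/mL = 42.50619 mg
Stage 2: 9 mL/hr × 2.6 hr = 23.4 mL → 23.4 mL × 0.699115 mg/mL = 16.35929 mg
Stage 3: 6.6 mL/hr × 8.5 hr = 56.1 mL → 56.1 mL × 0.699115 mg/mL = 39.22035 mg
Total = 42.50619 + 16.35929 + 39.22035 = 98.08584 mg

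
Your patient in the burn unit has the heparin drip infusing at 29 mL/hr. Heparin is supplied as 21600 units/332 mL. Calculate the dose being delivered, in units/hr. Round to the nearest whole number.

1887 units/hr

Concentration = 21600 units ÷ 332 mL = 65.06024 units/mL
Drug rate = 29 mL/hr × 65.06024 units/mL = 1886.747 units/hr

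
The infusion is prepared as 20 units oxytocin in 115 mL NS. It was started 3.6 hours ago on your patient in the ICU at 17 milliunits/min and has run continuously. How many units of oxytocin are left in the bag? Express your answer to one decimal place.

16.3 units

17 milliunits/min × 60 min/hr = 1020 milliunits/hr
Concentration = 20 units ÷ 115 mL = 0.173913 units/mL = 173.913 milliunits/mL
Rate = 1020 milliunits/hr ÷ 173.913 milliunits/mL = 5.865 mL/hr
Volume infused = 5.865 mL/hr × 3.6 hr = 21.114 mL
Volume remaining = 115 − 21.114 = 93.886 mL
Drug remaining = 93.886 mL × 173.913 milliunits/mL = 16328 milliunits = 16.328 units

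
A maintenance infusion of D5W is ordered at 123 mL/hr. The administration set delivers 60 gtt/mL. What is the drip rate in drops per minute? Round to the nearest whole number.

123 gtt/min

123 mL/hr ÷ 60 min/hr = 2.05 mL/min
2.05 mL/min × 60 gtt/mL = 123 gtt/min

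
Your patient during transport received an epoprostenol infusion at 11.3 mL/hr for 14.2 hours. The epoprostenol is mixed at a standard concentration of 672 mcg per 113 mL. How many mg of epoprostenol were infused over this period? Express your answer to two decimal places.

0.95 mg

Concentration = 672 mcg ÷ 113 mL = 5.946903 mcg/mL = 5946.903 ng/mL
Drug rate = 11.3 mL/hr × 5946.903 ng/mL = 67200 ng/hr
Total = 67200 ng/hr × 14.2 hr = 954240 ng = 0.95424 mg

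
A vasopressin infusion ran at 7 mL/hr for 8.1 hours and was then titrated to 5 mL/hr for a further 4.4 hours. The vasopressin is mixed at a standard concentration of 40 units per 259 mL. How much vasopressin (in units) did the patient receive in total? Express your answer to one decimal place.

12.2 units

Concentration = 40 units ÷ 259 mL = 0.1544402 units/mL
Stage 1: 7 mL/hr × 8.1 hr = 56.7 mL → 56.7 mL × 0.1544402 units/mL = 8.756757 units
Stage 2: 5 mL/hr × 4.4 hr = 22 mL → 22 mL × 0.1544402 units/mL = 3.397683 units
Total = 8.756757 + 3.397683 = 12.15444 units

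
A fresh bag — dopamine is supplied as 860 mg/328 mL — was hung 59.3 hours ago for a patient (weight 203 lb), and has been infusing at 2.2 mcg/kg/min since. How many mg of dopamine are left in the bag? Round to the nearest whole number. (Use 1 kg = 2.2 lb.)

Weight = 203 lb ÷ 2.2 lb/kg = 92.27273 kg
Dose = 2.2 mcg/kg/min × 92.27273 kg = 203 mcg/min
203 mcg/min × 60 min/hr = 12180 mcg/hr
Concentration = 860 mg ÷ 328 mL = 2.621951 mg/mL = 2621.951 mcg/mL
Rate = 12180 mcg/hr ÷ 2621.951 mcg/mL = 4.645395 mL/hr
Volume infused = 4.645395 mL/hr × 59.3 hr = 275.4719 mL
Volume remaining = 328 − 275.4719 = 52.52806 mL
Drug remaining = 52.52806 mL × 2621.951 mcg/mL = 137726 mcg = 137.726 mg

138 mg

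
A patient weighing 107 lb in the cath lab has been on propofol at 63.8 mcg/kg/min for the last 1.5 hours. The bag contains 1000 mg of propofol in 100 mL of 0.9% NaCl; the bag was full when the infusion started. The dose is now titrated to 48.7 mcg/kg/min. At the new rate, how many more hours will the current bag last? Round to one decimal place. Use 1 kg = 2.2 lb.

5.1 hours

Initial rate:
Weight = 107 lb ÷ 2.2 lb/kg = 48.63636 kg
Dose = 63.8 mcg/kg/min × 48.63636 kg = 3103 mcg/min
3103 mcg/min × 60 min/hr = 186180 mcg/hr
Concentration = 1000 mg ÷ 100 mL = 10 mg/mL = 10000 mcg/mL
Rate = 186180 mcg/hr ÷ 10000 mcg/mL = 18.618 mL/hr
Volume infused so far = 18.618 mL/hr × 1.5 hr = 27.927 mL
Volume remaining = 100 − 27.927 = 72.073 mL
New rate:
Dose = 48.7 mcg/kg/min × 48.63636 kg = 2368.591 mcg/min
2368.591 mcg/min × 60 min/hr = 142115.5 mcg/hr
Rate = 142115.5 mcg/hr ÷ 10000 mcg/mL = 14.21155 mL/hr
Time remaining = 72.073 mL ÷ 14.21155 mL/hr = 5.07144 hr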